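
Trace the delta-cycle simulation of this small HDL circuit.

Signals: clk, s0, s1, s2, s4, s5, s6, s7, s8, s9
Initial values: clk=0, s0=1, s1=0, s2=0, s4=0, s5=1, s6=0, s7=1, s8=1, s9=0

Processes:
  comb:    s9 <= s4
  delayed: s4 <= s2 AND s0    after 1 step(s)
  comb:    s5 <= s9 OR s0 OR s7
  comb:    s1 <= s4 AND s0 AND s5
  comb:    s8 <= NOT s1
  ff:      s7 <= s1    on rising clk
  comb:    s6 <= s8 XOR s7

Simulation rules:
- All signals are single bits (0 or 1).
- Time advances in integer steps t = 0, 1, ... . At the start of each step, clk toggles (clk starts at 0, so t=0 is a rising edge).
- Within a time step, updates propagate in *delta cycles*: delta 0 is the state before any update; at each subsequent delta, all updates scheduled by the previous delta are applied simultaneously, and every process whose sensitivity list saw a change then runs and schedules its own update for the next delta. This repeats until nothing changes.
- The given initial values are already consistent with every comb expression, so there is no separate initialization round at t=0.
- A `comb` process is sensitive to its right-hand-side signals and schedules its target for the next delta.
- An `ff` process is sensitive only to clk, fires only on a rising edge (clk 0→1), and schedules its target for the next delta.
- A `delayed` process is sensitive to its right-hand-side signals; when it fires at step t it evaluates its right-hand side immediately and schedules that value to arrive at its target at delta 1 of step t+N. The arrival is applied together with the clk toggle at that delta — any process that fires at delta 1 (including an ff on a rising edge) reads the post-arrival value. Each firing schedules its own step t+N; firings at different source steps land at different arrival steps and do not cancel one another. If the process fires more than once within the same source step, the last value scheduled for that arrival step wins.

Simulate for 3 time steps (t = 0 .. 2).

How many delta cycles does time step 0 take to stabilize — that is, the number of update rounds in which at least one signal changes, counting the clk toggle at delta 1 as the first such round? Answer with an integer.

[bits: s0,s1,s7,s8,s9,s5,s2,s6,s4,clk]
t=0: Δ0=1011010000 Δ1=1011010001 Δ2=1001010001 Δ3=1001010101 | 3Δ
t=1: Δ0=1001010101 Δ1=1001010100 | 1Δ
t=2: Δ0=1001010100 Δ1=1001010101 | 1Δ

3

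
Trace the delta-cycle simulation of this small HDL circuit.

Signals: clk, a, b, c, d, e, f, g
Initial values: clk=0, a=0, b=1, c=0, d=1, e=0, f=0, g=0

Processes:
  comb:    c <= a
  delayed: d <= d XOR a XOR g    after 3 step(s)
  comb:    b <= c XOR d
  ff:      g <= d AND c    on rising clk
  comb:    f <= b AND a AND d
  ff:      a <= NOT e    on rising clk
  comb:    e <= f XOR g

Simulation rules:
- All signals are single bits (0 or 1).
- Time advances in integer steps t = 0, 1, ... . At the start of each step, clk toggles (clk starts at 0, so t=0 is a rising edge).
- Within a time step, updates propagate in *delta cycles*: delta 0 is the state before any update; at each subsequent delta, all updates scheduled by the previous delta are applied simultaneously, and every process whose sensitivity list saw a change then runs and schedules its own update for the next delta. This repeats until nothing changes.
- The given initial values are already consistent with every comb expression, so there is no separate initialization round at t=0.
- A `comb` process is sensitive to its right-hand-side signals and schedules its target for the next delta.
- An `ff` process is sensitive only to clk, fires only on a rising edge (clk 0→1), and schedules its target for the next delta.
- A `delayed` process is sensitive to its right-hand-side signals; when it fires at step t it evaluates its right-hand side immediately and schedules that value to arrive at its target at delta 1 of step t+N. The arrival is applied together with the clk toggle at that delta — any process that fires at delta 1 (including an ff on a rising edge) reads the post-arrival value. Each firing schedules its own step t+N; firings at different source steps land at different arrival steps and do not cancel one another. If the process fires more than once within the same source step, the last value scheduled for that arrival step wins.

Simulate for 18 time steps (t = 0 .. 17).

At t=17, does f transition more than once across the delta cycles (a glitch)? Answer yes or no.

[bits: g,c,clk,b,f,d,e,a]
t=0: Δ0=00010100 Δ1=00110100 Δ2=00110101 Δ3=01111101 Δ4=01101111 Δ5=01100111 Δ6=01100101 | 6Δ
t=1: Δ0=01100101 Δ1=01000101 | 1Δ
t=2: Δ0=01000101 Δ1=01100101 Δ2=11100101 Δ3=11100111 | 3Δ
t=3: Δ0=11100111 Δ1=11000011 Δ2=11010011 | 2Δ
t=4: Δ0=11010011 Δ1=11110011 Δ2=01110010 Δ3=00110000 Δ4=00100000 | 4Δ
t=5: Δ0=00100000 Δ1=00000100 Δ2=00010100 | 2Δ
t=6: Δ0=00010100 Δ1=00110000 Δ2=00100001 Δ3=01100001 Δ4=01110001 | 4Δ
t=7: Δ0=01110001 Δ1=01010001 | 1Δ
t=8: Δ0=01010001 Δ1=01110101 Δ2=11101101 Δ3=11100101 Δ4=11100111 | 4Δ
t=9: Δ0=11100111 Δ1=11000111 | 1Δ
t=10: Δ0=11000111 Δ1=11100111 Δ2=11100110 Δ3=10100110 Δ4=10110110 | 4Δ
t=11: Δ0=10110110 Δ1=10010110 | 1Δ
t=12: Δ0=10010110 Δ1=10110110 Δ2=00110110 Δ3=00110100 | 3Δ
t=13: Δ0=00110100 Δ1=00010000 Δ2=00000000 | 2Δ
t=14: Δ0=00000000 Δ1=00100000 Δ2=00100001 Δ3=01100001 Δ4=01110001 | 4Δ
t=15: Δ0=01110001 Δ1=01010101 Δ2=01001101 Δ3=01000111 Δ4=01000101 | 4Δ
t=16: Δ0=01000101 Δ1=01100001 Δ2=01110001 | 2Δ
t=17: Δ0=01110001 Δ1=01010101 Δ2=01001101 Δ3=01000111 Δ4=01000101 | 4Δ

yes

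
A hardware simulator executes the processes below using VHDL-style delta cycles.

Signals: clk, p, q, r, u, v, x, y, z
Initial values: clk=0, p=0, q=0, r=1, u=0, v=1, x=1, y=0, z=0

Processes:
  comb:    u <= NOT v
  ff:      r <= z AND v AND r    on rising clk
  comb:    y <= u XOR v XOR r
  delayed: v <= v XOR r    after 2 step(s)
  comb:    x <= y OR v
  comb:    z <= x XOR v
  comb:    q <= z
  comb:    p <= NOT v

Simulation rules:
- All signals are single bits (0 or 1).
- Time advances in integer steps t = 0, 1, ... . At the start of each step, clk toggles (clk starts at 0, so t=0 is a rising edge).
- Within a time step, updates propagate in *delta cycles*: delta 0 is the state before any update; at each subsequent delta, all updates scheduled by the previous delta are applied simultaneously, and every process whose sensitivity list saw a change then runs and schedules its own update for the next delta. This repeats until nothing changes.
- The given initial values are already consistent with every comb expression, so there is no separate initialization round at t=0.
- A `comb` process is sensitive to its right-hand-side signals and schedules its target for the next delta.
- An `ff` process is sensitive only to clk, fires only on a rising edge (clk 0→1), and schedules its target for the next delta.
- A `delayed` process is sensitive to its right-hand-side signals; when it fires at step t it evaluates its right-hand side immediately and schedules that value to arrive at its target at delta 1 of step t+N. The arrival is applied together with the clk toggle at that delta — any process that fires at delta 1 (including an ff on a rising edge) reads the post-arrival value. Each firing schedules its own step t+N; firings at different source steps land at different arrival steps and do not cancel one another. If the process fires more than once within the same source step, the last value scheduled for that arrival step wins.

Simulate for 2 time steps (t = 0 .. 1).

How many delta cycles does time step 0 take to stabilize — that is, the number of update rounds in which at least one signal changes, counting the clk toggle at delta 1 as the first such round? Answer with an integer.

3

[bits: r,y,q,v,z,p,clk,u,x]
t=0: Δ0=100100001 Δ1=100100101 Δ2=000100101 Δ3=010100101 | 3Δ
t=1: Δ0=010100101 Δ1=010100001 | 1Δ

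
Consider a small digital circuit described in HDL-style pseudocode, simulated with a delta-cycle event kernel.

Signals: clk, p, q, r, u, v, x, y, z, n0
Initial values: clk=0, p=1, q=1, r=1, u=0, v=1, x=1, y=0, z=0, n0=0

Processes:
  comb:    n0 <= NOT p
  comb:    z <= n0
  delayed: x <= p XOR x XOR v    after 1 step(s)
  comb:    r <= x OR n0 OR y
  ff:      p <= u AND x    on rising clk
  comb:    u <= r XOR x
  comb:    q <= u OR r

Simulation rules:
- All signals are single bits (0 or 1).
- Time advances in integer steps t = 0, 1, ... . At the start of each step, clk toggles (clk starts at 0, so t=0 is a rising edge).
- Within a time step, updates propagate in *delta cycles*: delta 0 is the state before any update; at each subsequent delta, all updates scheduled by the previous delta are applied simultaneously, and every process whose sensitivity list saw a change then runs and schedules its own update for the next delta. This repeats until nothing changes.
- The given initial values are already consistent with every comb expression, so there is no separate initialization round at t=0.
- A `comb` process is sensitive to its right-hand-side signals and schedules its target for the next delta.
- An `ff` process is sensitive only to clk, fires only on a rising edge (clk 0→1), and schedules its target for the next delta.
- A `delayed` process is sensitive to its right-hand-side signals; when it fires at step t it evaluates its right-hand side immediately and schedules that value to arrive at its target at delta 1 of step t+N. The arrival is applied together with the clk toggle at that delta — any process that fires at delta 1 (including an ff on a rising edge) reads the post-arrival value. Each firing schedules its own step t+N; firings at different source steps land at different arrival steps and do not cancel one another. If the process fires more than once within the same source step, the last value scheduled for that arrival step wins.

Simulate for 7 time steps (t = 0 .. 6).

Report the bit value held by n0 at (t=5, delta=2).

t=0 Δ0: u=0 y=0 z=0 n0=0 r=1 clk=0 q=1 p=1 v=1 x=1
  Δ1: clk:0→1
  Δ2: p:1→0
  Δ3: n0:0→1
  Δ4: z:0→1
  (4Δ to stable)
t=1 Δ0: u=0 y=0 z=1 n0=1 r=1 clk=1 q=1 p=0 v=1 x=1
  Δ1: clk:1→0, x:1→0
  Δ2: u:0→1
  (2Δ to stable)
t=2 Δ0: u=1 y=0 z=1 n0=1 r=1 clk=0 q=1 p=0 v=1 x=0
  Δ1: clk:0→1, x:0→1
  Δ2: u:1→0, p:0→1
  Δ3: n0:1→0
  Δ4: z:1→0
  (4Δ to stable)
t=3 Δ0: u=0 y=0 z=0 n0=0 r=1 clk=1 q=1 p=1 v=1 x=1
  Δ1: clk:1→0
  (1Δ to stable)
t=4 Δ0: u=0 y=0 z=0 n0=0 r=1 clk=0 q=1 p=1 v=1 x=1
  Δ1: clk:0→1
  Δ2: p:1→0
  Δ3: n0:0→1
  Δ4: z:0→1
  (4Δ to stable)
t=5 Δ0: u=0 y=0 z=1 n0=1 r=1 clk=1 q=1 p=0 v=1 x=1
  Δ1: clk:1→0, x:1→0
  Δ2: u:0→1
  (2Δ to stable)
t=6 Δ0: u=1 y=0 z=1 n0=1 r=1 clk=0 q=1 p=0 v=1 x=0
  Δ1: clk:0→1, x:0→1
  Δ2: u:1→0, p:0→1
  Δ3: n0:1→0
  Δ4: z:1→0
  (4Δ to stable)

1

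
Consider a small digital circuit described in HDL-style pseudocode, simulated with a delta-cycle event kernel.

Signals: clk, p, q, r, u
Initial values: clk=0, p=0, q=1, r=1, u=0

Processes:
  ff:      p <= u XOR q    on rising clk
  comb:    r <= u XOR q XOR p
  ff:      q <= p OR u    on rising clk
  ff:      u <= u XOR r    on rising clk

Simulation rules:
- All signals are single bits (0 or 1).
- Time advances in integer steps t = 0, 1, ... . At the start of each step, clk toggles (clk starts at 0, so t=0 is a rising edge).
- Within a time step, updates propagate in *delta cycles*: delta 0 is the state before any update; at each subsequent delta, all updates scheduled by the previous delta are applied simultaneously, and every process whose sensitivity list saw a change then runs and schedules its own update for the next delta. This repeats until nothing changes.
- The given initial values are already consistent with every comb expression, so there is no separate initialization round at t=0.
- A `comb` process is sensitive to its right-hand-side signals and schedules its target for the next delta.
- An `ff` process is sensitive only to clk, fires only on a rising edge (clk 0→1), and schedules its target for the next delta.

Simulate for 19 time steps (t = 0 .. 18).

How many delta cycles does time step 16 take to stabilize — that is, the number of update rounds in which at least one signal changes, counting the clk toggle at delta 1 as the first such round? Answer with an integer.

2

[bits: p,r,q,u,clk]
t=0: Δ0=01100 Δ1=01101 Δ2=11011 Δ3=10011 | 3Δ
t=1: Δ0=10011 Δ1=10010 | 1Δ
t=2: Δ0=10010 Δ1=10011 Δ2=10111 Δ3=11111 | 3Δ
t=3: Δ0=11111 Δ1=11110 | 1Δ
t=4: Δ0=11110 Δ1=11111 Δ2=01101 | 2Δ
t=5: Δ0=01101 Δ1=01100 | 1Δ
t=6: Δ0=01100 Δ1=01101 Δ2=11011 Δ3=10011 | 3Δ
t=7: Δ0=10011 Δ1=10010 | 1Δ
t=8: Δ0=10010 Δ1=10011 Δ2=10111 Δ3=11111 | 3Δ
t=9: Δ0=11111 Δ1=11110 | 1Δ
t=10: Δ0=11110 Δ1=11111 Δ2=01101 | 2Δ
t=11: Δ0=01101 Δ1=01100 | 1Δ
t=12: Δ0=01100 Δ1=01101 Δ2=11011 Δ3=10011 | 3Δ
t=13: Δ0=10011 Δ1=10010 | 1Δ
t=14: Δ0=10010 Δ1=10011 Δ2=10111 Δ3=11111 | 3Δ
t=15: Δ0=11111 Δ1=11110 | 1Δ
t=16: Δ0=11110 Δ1=11111 Δ2=01101 | 2Δ
t=17: Δ0=01101 Δ1=01100 | 1Δ
t=18: Δ0=01100 Δ1=01101 Δ2=11011 Δ3=10011 | 3Δ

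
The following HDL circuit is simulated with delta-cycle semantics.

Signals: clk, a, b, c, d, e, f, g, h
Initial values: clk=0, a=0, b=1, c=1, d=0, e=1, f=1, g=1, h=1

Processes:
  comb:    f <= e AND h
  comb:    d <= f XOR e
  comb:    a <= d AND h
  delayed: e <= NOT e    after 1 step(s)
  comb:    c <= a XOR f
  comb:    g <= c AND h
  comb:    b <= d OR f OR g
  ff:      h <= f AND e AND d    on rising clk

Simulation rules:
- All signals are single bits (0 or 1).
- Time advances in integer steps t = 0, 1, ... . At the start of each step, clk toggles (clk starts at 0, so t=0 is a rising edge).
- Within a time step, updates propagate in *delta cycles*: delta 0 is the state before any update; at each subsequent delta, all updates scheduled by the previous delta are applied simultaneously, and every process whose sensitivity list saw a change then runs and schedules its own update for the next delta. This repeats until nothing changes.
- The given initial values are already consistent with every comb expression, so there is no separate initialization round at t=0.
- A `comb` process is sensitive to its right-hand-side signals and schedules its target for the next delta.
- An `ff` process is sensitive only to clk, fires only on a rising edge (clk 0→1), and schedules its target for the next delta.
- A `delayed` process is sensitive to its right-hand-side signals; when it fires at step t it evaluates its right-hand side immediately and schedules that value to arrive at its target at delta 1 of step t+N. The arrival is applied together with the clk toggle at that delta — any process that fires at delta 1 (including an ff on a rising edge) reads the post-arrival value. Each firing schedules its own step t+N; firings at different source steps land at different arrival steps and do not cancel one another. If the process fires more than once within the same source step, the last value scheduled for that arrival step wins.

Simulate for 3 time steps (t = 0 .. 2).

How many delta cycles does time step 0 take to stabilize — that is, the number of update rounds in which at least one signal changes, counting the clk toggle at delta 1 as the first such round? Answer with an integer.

5

t=0 Δ0: e=1 c=1 h=1 f=1 d=0 clk=0 b=1 a=0 g=1
  Δ1: clk:0→1
  Δ2: h:1→0
  Δ3: f:1→0, g:1→0
  Δ4: c:1→0, d:0→1, b:1→0
  Δ5: b:0→1
  (5Δ to stable)
t=1 Δ0: e=1 c=0 h=0 f=0 d=1 clk=1 b=1 a=0 g=0
  Δ1: clk:1→0
  (1Δ to stable)
t=2 Δ0: e=1 c=0 h=0 f=0 d=1 clk=0 b=1 a=0 g=0
  Δ1: clk:0→1
  (1Δ to stable)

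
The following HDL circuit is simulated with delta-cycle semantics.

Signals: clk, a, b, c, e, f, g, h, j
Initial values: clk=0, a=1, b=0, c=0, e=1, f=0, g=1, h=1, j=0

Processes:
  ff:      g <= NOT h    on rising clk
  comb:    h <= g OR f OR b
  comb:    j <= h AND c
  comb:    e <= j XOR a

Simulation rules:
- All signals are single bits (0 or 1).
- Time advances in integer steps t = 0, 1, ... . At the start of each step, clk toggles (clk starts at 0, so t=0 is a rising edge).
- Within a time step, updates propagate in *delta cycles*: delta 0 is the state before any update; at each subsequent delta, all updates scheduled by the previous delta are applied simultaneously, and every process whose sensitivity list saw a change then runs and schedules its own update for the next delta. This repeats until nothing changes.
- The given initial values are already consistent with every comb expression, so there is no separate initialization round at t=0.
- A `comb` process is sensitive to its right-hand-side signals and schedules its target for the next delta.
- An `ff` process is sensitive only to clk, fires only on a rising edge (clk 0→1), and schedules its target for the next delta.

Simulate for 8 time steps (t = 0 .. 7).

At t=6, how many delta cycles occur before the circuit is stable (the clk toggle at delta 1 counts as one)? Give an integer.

t=0 Δ0: a=1 e=1 c=0 clk=0 j=0 b=0 h=1 f=0 g=1
  Δ1: clk:0→1
  Δ2: g:1→0
  Δ3: h:1→0
  (3Δ to stable)
t=1 Δ0: a=1 e=1 c=0 clk=1 j=0 b=0 h=0 f=0 g=0
  Δ1: clk:1→0
  (1Δ to stable)
t=2 Δ0: a=1 e=1 c=0 clk=0 j=0 b=0 h=0 f=0 g=0
  Δ1: clk:0→1
  Δ2: g:0→1
  Δ3: h:0→1
  (3Δ to stable)
t=3 Δ0: a=1 e=1 c=0 clk=1 j=0 b=0 h=1 f=0 g=1
  Δ1: clk:1→0
  (1Δ to stable)
t=4 Δ0: a=1 e=1 c=0 clk=0 j=0 b=0 h=1 f=0 g=1
  Δ1: clk:0→1
  Δ2: g:1→0
  Δ3: h:1→0
  (3Δ to stable)
t=5 Δ0: a=1 e=1 c=0 clk=1 j=0 b=0 h=0 f=0 g=0
  Δ1: clk:1→0
  (1Δ to stable)
t=6 Δ0: a=1 e=1 c=0 clk=0 j=0 b=0 h=0 f=0 g=0
  Δ1: clk:0→1
  Δ2: g:0→1
  Δ3: h:0→1
  (3Δ to stable)
t=7 Δ0: a=1 e=1 c=0 clk=1 j=0 b=0 h=1 f=0 g=1
  Δ1: clk:1→0
  (1Δ to stable)

3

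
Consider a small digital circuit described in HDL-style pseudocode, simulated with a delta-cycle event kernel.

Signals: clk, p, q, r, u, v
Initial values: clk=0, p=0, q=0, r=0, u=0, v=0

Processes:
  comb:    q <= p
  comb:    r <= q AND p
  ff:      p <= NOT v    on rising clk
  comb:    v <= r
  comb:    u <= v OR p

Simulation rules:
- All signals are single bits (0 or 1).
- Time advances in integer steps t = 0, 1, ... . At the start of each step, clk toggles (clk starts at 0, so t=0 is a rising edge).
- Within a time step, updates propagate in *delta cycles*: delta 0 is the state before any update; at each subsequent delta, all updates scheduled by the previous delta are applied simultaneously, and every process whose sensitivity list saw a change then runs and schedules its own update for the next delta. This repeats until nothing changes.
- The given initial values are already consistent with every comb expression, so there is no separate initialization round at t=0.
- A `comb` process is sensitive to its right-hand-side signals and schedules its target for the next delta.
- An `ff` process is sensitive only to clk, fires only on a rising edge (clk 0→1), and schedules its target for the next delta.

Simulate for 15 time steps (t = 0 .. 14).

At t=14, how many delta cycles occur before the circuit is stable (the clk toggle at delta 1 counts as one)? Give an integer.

5

t0.Δ0 u=0 r=0 v=0 clk=0 q=0 p=0
t0.Δ1 u=0 r=0 v=0 clk=1 q=0 p=0
t0.Δ2 u=0 r=0 v=0 clk=1 q=0 p=1
t0.Δ3 u=1 r=0 v=0 clk=1 q=1 p=1
t0.Δ4 u=1 r=1 v=0 clk=1 q=1 p=1
t0.Δ5 u=1 r=1 v=1 clk=1 q=1 p=1
t1.Δ0 u=1 r=1 v=1 clk=1 q=1 p=1
t1.Δ1 u=1 r=1 v=1 clk=0 q=1 p=1
t2.Δ0 u=1 r=1 v=1 clk=0 q=1 p=1
t2.Δ1 u=1 r=1 v=1 clk=1 q=1 p=1
t2.Δ2 u=1 r=1 v=1 clk=1 q=1 p=0
t2.Δ3 u=1 r=0 v=1 clk=1 q=0 p=0
t2.Δ4 u=1 r=0 v=0 clk=1 q=0 p=0
t2.Δ5 u=0 r=0 v=0 clk=1 q=0 p=0
t3.Δ0 u=0 r=0 v=0 clk=1 q=0 p=0
t3.Δ1 u=0 r=0 v=0 clk=0 q=0 p=0
t4.Δ0 u=0 r=0 v=0 clk=0 q=0 p=0
t4.Δ1 u=0 r=0 v=0 clk=1 q=0 p=0
t4.Δ2 u=0 r=0 v=0 clk=1 q=0 p=1
t4.Δ3 u=1 r=0 v=0 clk=1 q=1 p=1
t4.Δ4 u=1 r=1 v=0 clk=1 q=1 p=1
t4.Δ5 u=1 r=1 v=1 clk=1 q=1 p=1
t5.Δ0 u=1 r=1 v=1 clk=1 q=1 p=1
t5.Δ1 u=1 r=1 v=1 clk=0 q=1 p=1
t6.Δ0 u=1 r=1 v=1 clk=0 q=1 p=1
t6.Δ1 u=1 r=1 v=1 clk=1 q=1 p=1
t6.Δ2 u=1 r=1 v=1 clk=1 q=1 p=0
t6.Δ3 u=1 r=0 v=1 clk=1 q=0 p=0
t6.Δ4 u=1 r=0 v=0 clk=1 q=0 p=0
t6.Δ5 u=0 r=0 v=0 clk=1 q=0 p=0
t7.Δ0 u=0 r=0 v=0 clk=1 q=0 p=0
t7.Δ1 u=0 r=0 v=0 clk=0 q=0 p=0
t8.Δ0 u=0 r=0 v=0 clk=0 q=0 p=0
t8.Δ1 u=0 r=0 v=0 clk=1 q=0 p=0
t8.Δ2 u=0 r=0 v=0 clk=1 q=0 p=1
t8.Δ3 u=1 r=0 v=0 clk=1 q=1 p=1
t8.Δ4 u=1 r=1 v=0 clk=1 q=1 p=1
t8.Δ5 u=1 r=1 v=1 clk=1 q=1 p=1
t9.Δ0 u=1 r=1 v=1 clk=1 q=1 p=1
t9.Δ1 u=1 r=1 v=1 clk=0 q=1 p=1
t10.Δ0 u=1 r=1 v=1 clk=0 q=1 p=1
t10.Δ1 u=1 r=1 v=1 clk=1 q=1 p=1
t10.Δ2 u=1 r=1 v=1 clk=1 q=1 p=0
t10.Δ3 u=1 r=0 v=1 clk=1 q=0 p=0
t10.Δ4 u=1 r=0 v=0 clk=1 q=0 p=0
t10.Δ5 u=0 r=0 v=0 clk=1 q=0 p=0
t11.Δ0 u=0 r=0 v=0 clk=1 q=0 p=0
t11.Δ1 u=0 r=0 v=0 clk=0 q=0 p=0
t12.Δ0 u=0 r=0 v=0 clk=0 q=0 p=0
t12.Δ1 u=0 r=0 v=0 clk=1 q=0 p=0
t12.Δ2 u=0 r=0 v=0 clk=1 q=0 p=1
t12.Δ3 u=1 r=0 v=0 clk=1 q=1 p=1
t12.Δ4 u=1 r=1 v=0 clk=1 q=1 p=1
t12.Δ5 u=1 r=1 v=1 clk=1 q=1 p=1
t13.Δ0 u=1 r=1 v=1 clk=1 q=1 p=1
t13.Δ1 u=1 r=1 v=1 clk=0 q=1 p=1
t14.Δ0 u=1 r=1 v=1 clk=0 q=1 p=1
t14.Δ1 u=1 r=1 v=1 clk=1 q=1 p=1
t14.Δ2 u=1 r=1 v=1 clk=1 q=1 p=0
t14.Δ3 u=1 r=0 v=1 clk=1 q=0 p=0
t14.Δ4 u=1 r=0 v=0 clk=1 q=0 p=0
t14.Δ5 u=0 r=0 v=0 clk=1 q=0 p=0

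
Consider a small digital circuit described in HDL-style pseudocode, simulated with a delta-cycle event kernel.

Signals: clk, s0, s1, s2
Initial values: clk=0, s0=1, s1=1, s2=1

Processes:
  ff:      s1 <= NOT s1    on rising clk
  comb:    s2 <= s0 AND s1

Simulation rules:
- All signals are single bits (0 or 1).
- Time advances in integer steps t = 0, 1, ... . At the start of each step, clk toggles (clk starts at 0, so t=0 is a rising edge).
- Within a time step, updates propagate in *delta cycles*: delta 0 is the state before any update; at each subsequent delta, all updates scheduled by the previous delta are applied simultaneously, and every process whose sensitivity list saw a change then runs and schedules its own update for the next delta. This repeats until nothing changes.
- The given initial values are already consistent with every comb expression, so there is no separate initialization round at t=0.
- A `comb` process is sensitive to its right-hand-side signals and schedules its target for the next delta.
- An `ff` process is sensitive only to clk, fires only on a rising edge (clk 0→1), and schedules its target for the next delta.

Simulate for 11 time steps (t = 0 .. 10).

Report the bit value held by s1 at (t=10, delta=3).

1

[bits: s1,s2,s0,clk]
t=0: Δ0=1110 Δ1=1111 Δ2=0111 Δ3=0011 | 3Δ
t=1: Δ0=0011 Δ1=0010 | 1Δ
t=2: Δ0=0010 Δ1=0011 Δ2=1011 Δ3=1111 | 3Δ
t=3: Δ0=1111 Δ1=1110 | 1Δ
t=4: Δ0=1110 Δ1=1111 Δ2=0111 Δ3=0011 | 3Δ
t=5: Δ0=0011 Δ1=0010 | 1Δ
t=6: Δ0=0010 Δ1=0011 Δ2=1011 Δ3=1111 | 3Δ
t=7: Δ0=1111 Δ1=1110 | 1Δ
t=8: Δ0=1110 Δ1=1111 Δ2=0111 Δ3=0011 | 3Δ
t=9: Δ0=0011 Δ1=0010 | 1Δ
t=10: Δ0=0010 Δ1=0011 Δ2=1011 Δ3=1111 | 3Δ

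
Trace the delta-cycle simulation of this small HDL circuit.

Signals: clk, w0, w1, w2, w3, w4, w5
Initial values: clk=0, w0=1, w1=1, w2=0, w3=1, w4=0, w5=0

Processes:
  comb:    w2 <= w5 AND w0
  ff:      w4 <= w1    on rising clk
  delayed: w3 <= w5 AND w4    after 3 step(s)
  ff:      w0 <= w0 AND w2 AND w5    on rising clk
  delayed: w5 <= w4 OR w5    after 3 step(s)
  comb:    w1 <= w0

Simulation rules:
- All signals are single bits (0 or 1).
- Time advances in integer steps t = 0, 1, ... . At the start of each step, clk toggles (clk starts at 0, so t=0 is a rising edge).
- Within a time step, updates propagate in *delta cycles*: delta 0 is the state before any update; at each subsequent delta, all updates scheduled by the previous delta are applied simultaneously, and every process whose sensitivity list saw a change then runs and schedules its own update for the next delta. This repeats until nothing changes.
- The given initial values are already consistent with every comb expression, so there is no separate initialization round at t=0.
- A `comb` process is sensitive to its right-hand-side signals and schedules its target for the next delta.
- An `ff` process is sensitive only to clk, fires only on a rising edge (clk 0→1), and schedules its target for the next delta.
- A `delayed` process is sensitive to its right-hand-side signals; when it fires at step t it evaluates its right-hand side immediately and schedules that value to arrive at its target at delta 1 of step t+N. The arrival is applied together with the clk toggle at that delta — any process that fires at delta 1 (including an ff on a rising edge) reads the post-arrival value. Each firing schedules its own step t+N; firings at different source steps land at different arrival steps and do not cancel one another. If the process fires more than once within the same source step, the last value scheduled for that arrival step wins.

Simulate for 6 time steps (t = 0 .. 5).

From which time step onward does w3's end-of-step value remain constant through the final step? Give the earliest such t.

3

t0.Δ0 w1=1 w2=0 w3=1 clk=0 w5=0 w0=1 w4=0
t0.Δ1 w1=1 w2=0 w3=1 clk=1 w5=0 w0=1 w4=0
t0.Δ2 w1=1 w2=0 w3=1 clk=1 w5=0 w0=0 w4=1
t0.Δ3 w1=0 w2=0 w3=1 clk=1 w5=0 w0=0 w4=1
t1.Δ0 w1=0 w2=0 w3=1 clk=1 w5=0 w0=0 w4=1
t1.Δ1 w1=0 w2=0 w3=1 clk=0 w5=0 w0=0 w4=1
t2.Δ0 w1=0 w2=0 w3=1 clk=0 w5=0 w0=0 w4=1
t2.Δ1 w1=0 w2=0 w3=1 clk=1 w5=0 w0=0 w4=1
t2.Δ2 w1=0 w2=0 w3=1 clk=1 w5=0 w0=0 w4=0
t3.Δ0 w1=0 w2=0 w3=1 clk=1 w5=0 w0=0 w4=0
t3.Δ1 w1=0 w2=0 w3=0 clk=0 w5=1 w0=0 w4=0
t4.Δ0 w1=0 w2=0 w3=0 clk=0 w5=1 w0=0 w4=0
t4.Δ1 w1=0 w2=0 w3=0 clk=1 w5=1 w0=0 w4=0
t5.Δ0 w1=0 w2=0 w3=0 clk=1 w5=1 w0=0 w4=0
t5.Δ1 w1=0 w2=0 w3=0 clk=0 w5=0 w0=0 w4=0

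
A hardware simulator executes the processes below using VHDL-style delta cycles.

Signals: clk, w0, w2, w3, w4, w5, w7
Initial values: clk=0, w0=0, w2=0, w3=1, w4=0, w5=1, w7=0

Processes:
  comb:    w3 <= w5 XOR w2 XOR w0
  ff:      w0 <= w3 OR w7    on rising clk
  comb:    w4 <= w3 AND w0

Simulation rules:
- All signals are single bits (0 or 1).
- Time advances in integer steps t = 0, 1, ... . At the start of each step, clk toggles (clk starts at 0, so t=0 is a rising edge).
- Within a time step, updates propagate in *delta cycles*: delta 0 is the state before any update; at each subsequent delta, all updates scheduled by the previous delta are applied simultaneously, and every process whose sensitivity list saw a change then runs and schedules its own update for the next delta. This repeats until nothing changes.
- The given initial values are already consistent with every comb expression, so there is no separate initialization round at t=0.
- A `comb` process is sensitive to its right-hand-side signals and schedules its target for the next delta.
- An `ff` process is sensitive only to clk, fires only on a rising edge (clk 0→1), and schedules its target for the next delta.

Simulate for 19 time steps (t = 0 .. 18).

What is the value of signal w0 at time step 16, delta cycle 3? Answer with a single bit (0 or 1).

1

[bits: w2,w7,clk,w4,w3,w5,w0]
t=0: Δ0=0000110 Δ1=0010110 Δ2=0010111 Δ3=0011011 Δ4=0010011 | 4Δ
t=1: Δ0=0010011 Δ1=0000011 | 1Δ
t=2: Δ0=0000011 Δ1=0010011 Δ2=0010010 Δ3=0010110 | 3Δ
t=3: Δ0=0010110 Δ1=0000110 | 1Δ
t=4: Δ0=0000110 Δ1=0010110 Δ2=0010111 Δ3=0011011 Δ4=0010011 | 4Δ
t=5: Δ0=0010011 Δ1=0000011 | 1Δ
t=6: Δ0=0000011 Δ1=0010011 Δ2=0010010 Δ3=0010110 | 3Δ
t=7: Δ0=0010110 Δ1=0000110 | 1Δ
t=8: Δ0=0000110 Δ1=0010110 Δ2=0010111 Δ3=0011011 Δ4=0010011 | 4Δ
t=9: Δ0=0010011 Δ1=0000011 | 1Δ
t=10: Δ0=0000011 Δ1=0010011 Δ2=0010010 Δ3=0010110 | 3Δ
t=11: Δ0=0010110 Δ1=0000110 | 1Δ
t=12: Δ0=0000110 Δ1=0010110 Δ2=0010111 Δ3=0011011 Δ4=0010011 | 4Δ
t=13: Δ0=0010011 Δ1=0000011 | 1Δ
t=14: Δ0=0000011 Δ1=0010011 Δ2=0010010 Δ3=0010110 | 3Δ
t=15: Δ0=0010110 Δ1=0000110 | 1Δ
t=16: Δ0=0000110 Δ1=0010110 Δ2=0010111 Δ3=0011011 Δ4=0010011 | 4Δ
t=17: Δ0=0010011 Δ1=0000011 | 1Δ
t=18: Δ0=0000011 Δ1=0010011 Δ2=0010010 Δ3=0010110 | 3Δ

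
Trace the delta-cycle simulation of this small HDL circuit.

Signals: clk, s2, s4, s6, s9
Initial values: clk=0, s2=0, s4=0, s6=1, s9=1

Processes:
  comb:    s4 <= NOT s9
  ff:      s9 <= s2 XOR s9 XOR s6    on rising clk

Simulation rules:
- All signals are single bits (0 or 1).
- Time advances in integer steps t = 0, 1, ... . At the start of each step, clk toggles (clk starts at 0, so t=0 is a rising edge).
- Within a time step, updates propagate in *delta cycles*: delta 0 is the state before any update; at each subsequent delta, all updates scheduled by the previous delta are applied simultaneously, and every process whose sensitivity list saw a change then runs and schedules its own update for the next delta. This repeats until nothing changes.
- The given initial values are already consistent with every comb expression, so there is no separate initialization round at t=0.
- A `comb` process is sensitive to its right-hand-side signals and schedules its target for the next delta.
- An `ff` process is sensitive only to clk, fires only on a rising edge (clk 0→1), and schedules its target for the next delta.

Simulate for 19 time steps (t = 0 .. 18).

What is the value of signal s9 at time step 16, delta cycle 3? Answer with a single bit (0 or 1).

0

t0.Δ0 s4=0 s6=1 s2=0 s9=1 clk=0
t0.Δ1 s4=0 s6=1 s2=0 s9=1 clk=1
t0.Δ2 s4=0 s6=1 s2=0 s9=0 clk=1
t0.Δ3 s4=1 s6=1 s2=0 s9=0 clk=1
t1.Δ0 s4=1 s6=1 s2=0 s9=0 clk=1
t1.Δ1 s4=1 s6=1 s2=0 s9=0 clk=0
t2.Δ0 s4=1 s6=1 s2=0 s9=0 clk=0
t2.Δ1 s4=1 s6=1 s2=0 s9=0 clk=1
t2.Δ2 s4=1 s6=1 s2=0 s9=1 clk=1
t2.Δ3 s4=0 s6=1 s2=0 s9=1 clk=1
t3.Δ0 s4=0 s6=1 s2=0 s9=1 clk=1
t3.Δ1 s4=0 s6=1 s2=0 s9=1 clk=0
t4.Δ0 s4=0 s6=1 s2=0 s9=1 clk=0
t4.Δ1 s4=0 s6=1 s2=0 s9=1 clk=1
t4.Δ2 s4=0 s6=1 s2=0 s9=0 clk=1
t4.Δ3 s4=1 s6=1 s2=0 s9=0 clk=1
t5.Δ0 s4=1 s6=1 s2=0 s9=0 clk=1
t5.Δ1 s4=1 s6=1 s2=0 s9=0 clk=0
t6.Δ0 s4=1 s6=1 s2=0 s9=0 clk=0
t6.Δ1 s4=1 s6=1 s2=0 s9=0 clk=1
t6.Δ2 s4=1 s6=1 s2=0 s9=1 clk=1
t6.Δ3 s4=0 s6=1 s2=0 s9=1 clk=1
t7.Δ0 s4=0 s6=1 s2=0 s9=1 clk=1
t7.Δ1 s4=0 s6=1 s2=0 s9=1 clk=0
t8.Δ0 s4=0 s6=1 s2=0 s9=1 clk=0
t8.Δ1 s4=0 s6=1 s2=0 s9=1 clk=1
t8.Δ2 s4=0 s6=1 s2=0 s9=0 clk=1
t8.Δ3 s4=1 s6=1 s2=0 s9=0 clk=1
t9.Δ0 s4=1 s6=1 s2=0 s9=0 clk=1
t9.Δ1 s4=1 s6=1 s2=0 s9=0 clk=0
t10.Δ0 s4=1 s6=1 s2=0 s9=0 clk=0
t10.Δ1 s4=1 s6=1 s2=0 s9=0 clk=1
t10.Δ2 s4=1 s6=1 s2=0 s9=1 clk=1
t10.Δ3 s4=0 s6=1 s2=0 s9=1 clk=1
t11.Δ0 s4=0 s6=1 s2=0 s9=1 clk=1
t11.Δ1 s4=0 s6=1 s2=0 s9=1 clk=0
t12.Δ0 s4=0 s6=1 s2=0 s9=1 clk=0
t12.Δ1 s4=0 s6=1 s2=0 s9=1 clk=1
t12.Δ2 s4=0 s6=1 s2=0 s9=0 clk=1
t12.Δ3 s4=1 s6=1 s2=0 s9=0 clk=1
t13.Δ0 s4=1 s6=1 s2=0 s9=0 clk=1
t13.Δ1 s4=1 s6=1 s2=0 s9=0 clk=0
t14.Δ0 s4=1 s6=1 s2=0 s9=0 clk=0
t14.Δ1 s4=1 s6=1 s2=0 s9=0 clk=1
t14.Δ2 s4=1 s6=1 s2=0 s9=1 clk=1
t14.Δ3 s4=0 s6=1 s2=0 s9=1 clk=1
t15.Δ0 s4=0 s6=1 s2=0 s9=1 clk=1
t15.Δ1 s4=0 s6=1 s2=0 s9=1 clk=0
t16.Δ0 s4=0 s6=1 s2=0 s9=1 clk=0
t16.Δ1 s4=0 s6=1 s2=0 s9=1 clk=1
t16.Δ2 s4=0 s6=1 s2=0 s9=0 clk=1
t16.Δ3 s4=1 s6=1 s2=0 s9=0 clk=1
t17.Δ0 s4=1 s6=1 s2=0 s9=0 clk=1
t17.Δ1 s4=1 s6=1 s2=0 s9=0 clk=0
t18.Δ0 s4=1 s6=1 s2=0 s9=0 clk=0
t18.Δ1 s4=1 s6=1 s2=0 s9=0 clk=1
t18.Δ2 s4=1 s6=1 s2=0 s9=1 clk=1
t18.Δ3 s4=0 s6=1 s2=0 s9=1 clk=1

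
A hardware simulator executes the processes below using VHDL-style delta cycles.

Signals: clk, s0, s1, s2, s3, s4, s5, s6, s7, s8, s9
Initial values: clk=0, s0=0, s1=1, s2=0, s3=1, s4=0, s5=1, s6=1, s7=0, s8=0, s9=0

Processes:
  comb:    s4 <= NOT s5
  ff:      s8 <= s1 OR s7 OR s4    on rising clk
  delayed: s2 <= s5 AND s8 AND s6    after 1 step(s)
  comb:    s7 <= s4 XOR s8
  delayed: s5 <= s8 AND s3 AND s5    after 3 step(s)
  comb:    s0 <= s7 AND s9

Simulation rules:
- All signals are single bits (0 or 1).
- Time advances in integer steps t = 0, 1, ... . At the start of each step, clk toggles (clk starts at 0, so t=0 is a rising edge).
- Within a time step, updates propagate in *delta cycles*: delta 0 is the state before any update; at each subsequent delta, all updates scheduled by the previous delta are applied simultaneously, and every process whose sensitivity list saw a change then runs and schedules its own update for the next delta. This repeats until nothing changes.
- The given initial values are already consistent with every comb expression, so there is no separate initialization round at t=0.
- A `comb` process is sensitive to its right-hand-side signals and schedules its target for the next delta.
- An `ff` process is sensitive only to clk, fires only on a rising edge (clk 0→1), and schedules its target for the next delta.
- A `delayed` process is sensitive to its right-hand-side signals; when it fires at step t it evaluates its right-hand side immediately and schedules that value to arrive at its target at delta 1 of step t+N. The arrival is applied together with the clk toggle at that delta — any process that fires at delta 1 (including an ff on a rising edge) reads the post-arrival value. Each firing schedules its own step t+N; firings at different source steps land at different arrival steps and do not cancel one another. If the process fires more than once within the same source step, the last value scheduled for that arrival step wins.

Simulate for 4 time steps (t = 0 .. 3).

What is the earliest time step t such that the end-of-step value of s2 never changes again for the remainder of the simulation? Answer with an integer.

t=0 Δ0: s2=0 s4=0 s7=0 s6=1 s3=1 clk=0 s0=0 s8=0 s1=1 s9=0 s5=1
  Δ1: clk:0→1
  Δ2: s8:0→1
  Δ3: s7:0→1
  (3Δ to stable)
t=1 Δ0: s2=0 s4=0 s7=1 s6=1 s3=1 clk=1 s0=0 s8=1 s1=1 s9=0 s5=1
  Δ1: s2:0→1, clk:1→0
  (1Δ to stable)
t=2 Δ0: s2=1 s4=0 s7=1 s6=1 s3=1 clk=0 s0=0 s8=1 s1=1 s9=0 s5=1
  Δ1: clk:0→1
  (1Δ to stable)
t=3 Δ0: s2=1 s4=0 s7=1 s6=1 s3=1 clk=1 s0=0 s8=1 s1=1 s9=0 s5=1
  Δ1: clk:1→0
  (1Δ to stable)

1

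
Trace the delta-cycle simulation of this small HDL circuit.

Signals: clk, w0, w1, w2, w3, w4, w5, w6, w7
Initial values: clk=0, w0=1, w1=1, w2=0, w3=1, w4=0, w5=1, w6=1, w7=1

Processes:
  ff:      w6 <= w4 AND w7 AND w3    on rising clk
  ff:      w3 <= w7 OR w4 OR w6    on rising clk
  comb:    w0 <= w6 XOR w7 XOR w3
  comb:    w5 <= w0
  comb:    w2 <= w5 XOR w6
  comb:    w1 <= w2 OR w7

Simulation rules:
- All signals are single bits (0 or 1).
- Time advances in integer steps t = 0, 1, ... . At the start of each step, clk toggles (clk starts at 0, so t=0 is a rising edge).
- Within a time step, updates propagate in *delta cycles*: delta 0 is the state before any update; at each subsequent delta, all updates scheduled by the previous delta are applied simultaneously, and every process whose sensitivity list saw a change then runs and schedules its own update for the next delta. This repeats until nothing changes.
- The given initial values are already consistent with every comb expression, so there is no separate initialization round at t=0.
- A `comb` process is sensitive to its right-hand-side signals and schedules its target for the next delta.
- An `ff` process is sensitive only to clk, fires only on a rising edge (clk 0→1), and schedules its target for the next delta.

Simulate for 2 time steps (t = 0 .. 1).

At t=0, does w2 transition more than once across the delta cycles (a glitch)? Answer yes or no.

t0.Δ0 w2=0 w7=1 w5=1 w0=1 w6=1 w4=0 w3=1 w1=1 clk=0
t0.Δ1 w2=0 w7=1 w5=1 w0=1 w6=1 w4=0 w3=1 w1=1 clk=1
t0.Δ2 w2=0 w7=1 w5=1 w0=1 w6=0 w4=0 w3=1 w1=1 clk=1
t0.Δ3 w2=1 w7=1 w5=1 w0=0 w6=0 w4=0 w3=1 w1=1 clk=1
t0.Δ4 w2=1 w7=1 w5=0 w0=0 w6=0 w4=0 w3=1 w1=1 clk=1
t0.Δ5 w2=0 w7=1 w5=0 w0=0 w6=0 w4=0 w3=1 w1=1 clk=1
t1.Δ0 w2=0 w7=1 w5=0 w0=0 w6=0 w4=0 w3=1 w1=1 clk=1
t1.Δ1 w2=0 w7=1 w5=0 w0=0 w6=0 w4=0 w3=1 w1=1 clk=0

yes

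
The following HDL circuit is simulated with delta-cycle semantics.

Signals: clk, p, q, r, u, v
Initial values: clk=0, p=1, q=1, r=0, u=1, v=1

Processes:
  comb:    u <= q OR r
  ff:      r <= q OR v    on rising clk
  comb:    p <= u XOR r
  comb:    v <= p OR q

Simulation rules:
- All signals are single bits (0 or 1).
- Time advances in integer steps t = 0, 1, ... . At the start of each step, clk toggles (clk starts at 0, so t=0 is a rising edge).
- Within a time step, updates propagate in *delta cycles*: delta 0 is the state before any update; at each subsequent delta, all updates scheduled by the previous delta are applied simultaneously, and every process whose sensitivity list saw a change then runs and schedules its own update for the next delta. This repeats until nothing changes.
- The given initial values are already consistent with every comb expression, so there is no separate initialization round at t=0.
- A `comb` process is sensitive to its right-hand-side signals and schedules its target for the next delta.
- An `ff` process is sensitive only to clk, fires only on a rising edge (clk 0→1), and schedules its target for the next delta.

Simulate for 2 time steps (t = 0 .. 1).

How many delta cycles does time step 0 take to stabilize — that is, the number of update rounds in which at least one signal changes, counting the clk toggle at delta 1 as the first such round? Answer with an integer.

t0.Δ0 v=1 p=1 u=1 q=1 clk=0 r=0
t0.Δ1 v=1 p=1 u=1 q=1 clk=1 r=0
t0.Δ2 v=1 p=1 u=1 q=1 clk=1 r=1
t0.Δ3 v=1 p=0 u=1 q=1 clk=1 r=1
t1.Δ0 v=1 p=0 u=1 q=1 clk=1 r=1
t1.Δ1 v=1 p=0 u=1 q=1 clk=0 r=1

3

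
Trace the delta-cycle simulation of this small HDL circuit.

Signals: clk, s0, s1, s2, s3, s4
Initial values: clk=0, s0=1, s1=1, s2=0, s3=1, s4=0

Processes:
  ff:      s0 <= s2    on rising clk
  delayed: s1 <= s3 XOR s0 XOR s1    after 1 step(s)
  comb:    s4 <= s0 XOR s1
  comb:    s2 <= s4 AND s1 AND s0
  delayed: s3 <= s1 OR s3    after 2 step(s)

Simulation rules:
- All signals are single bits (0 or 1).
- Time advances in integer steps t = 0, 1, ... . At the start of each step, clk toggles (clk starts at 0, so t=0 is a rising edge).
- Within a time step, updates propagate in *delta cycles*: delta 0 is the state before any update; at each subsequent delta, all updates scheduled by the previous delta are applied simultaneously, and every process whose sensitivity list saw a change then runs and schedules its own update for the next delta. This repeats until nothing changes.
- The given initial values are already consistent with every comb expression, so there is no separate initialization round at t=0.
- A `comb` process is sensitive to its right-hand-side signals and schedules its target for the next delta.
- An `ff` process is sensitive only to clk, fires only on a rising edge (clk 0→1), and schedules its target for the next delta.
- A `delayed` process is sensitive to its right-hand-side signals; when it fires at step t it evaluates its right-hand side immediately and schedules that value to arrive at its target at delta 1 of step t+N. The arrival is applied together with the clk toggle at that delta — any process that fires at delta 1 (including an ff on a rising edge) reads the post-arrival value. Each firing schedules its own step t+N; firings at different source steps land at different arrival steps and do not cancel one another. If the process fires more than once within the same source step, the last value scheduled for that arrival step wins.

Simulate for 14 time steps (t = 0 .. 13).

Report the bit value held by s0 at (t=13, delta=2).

0

[bits: s0,s2,clk,s3,s1,s4]
t=0: Δ0=100110 Δ1=101110 Δ2=001110 Δ3=001111 | 3Δ
t=1: Δ0=001111 Δ1=000101 Δ2=000100 | 2Δ
t=2: Δ0=000100 Δ1=001110 Δ2=001111 | 2Δ
t=3: Δ0=001111 Δ1=000101 Δ2=000100 | 2Δ
t=4: Δ0=000100 Δ1=001110 Δ2=001111 | 2Δ
t=5: Δ0=001111 Δ1=000101 Δ2=000100 | 2Δ
t=6: Δ0=000100 Δ1=001110 Δ2=001111 | 2Δ
t=7: Δ0=001111 Δ1=000101 Δ2=000100 | 2Δ
t=8: Δ0=000100 Δ1=001110 Δ2=001111 | 2Δ
t=9: Δ0=001111 Δ1=000101 Δ2=000100 | 2Δ
t=10: Δ0=000100 Δ1=001110 Δ2=001111 | 2Δ
t=11: Δ0=001111 Δ1=000101 Δ2=000100 | 2Δ
t=12: Δ0=000100 Δ1=001110 Δ2=001111 | 2Δ
t=13: Δ0=001111 Δ1=000101 Δ2=000100 | 2Δ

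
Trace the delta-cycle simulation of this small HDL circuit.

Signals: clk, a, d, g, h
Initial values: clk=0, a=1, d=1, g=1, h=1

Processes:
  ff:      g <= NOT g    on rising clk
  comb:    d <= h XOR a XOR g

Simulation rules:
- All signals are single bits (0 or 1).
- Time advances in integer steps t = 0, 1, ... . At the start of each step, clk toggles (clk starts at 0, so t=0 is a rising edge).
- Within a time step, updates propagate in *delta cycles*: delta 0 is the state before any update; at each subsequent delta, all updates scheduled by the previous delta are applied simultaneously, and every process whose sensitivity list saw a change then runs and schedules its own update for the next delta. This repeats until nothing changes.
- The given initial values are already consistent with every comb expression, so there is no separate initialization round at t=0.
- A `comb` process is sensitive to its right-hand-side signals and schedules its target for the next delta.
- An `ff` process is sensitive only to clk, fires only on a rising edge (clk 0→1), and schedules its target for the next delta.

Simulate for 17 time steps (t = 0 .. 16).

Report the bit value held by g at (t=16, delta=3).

0

t0.Δ0 h=1 a=1 g=1 d=1 clk=0
t0.Δ1 h=1 a=1 g=1 d=1 clk=1
t0.Δ2 h=1 a=1 g=0 d=1 clk=1
t0.Δ3 h=1 a=1 g=0 d=0 clk=1
t1.Δ0 h=1 a=1 g=0 d=0 clk=1
t1.Δ1 h=1 a=1 g=0 d=0 clk=0
t2.Δ0 h=1 a=1 g=0 d=0 clk=0
t2.Δ1 h=1 a=1 g=0 d=0 clk=1
t2.Δ2 h=1 a=1 g=1 d=0 clk=1
t2.Δ3 h=1 a=1 g=1 d=1 clk=1
t3.Δ0 h=1 a=1 g=1 d=1 clk=1
t3.Δ1 h=1 a=1 g=1 d=1 clk=0
t4.Δ0 h=1 a=1 g=1 d=1 clk=0
t4.Δ1 h=1 a=1 g=1 d=1 clk=1
t4.Δ2 h=1 a=1 g=0 d=1 clk=1
t4.Δ3 h=1 a=1 g=0 d=0 clk=1
t5.Δ0 h=1 a=1 g=0 d=0 clk=1
t5.Δ1 h=1 a=1 g=0 d=0 clk=0
t6.Δ0 h=1 a=1 g=0 d=0 clk=0
t6.Δ1 h=1 a=1 g=0 d=0 clk=1
t6.Δ2 h=1 a=1 g=1 d=0 clk=1
t6.Δ3 h=1 a=1 g=1 d=1 clk=1
t7.Δ0 h=1 a=1 g=1 d=1 clk=1
t7.Δ1 h=1 a=1 g=1 d=1 clk=0
t8.Δ0 h=1 a=1 g=1 d=1 clk=0
t8.Δ1 h=1 a=1 g=1 d=1 clk=1
t8.Δ2 h=1 a=1 g=0 d=1 clk=1
t8.Δ3 h=1 a=1 g=0 d=0 clk=1
t9.Δ0 h=1 a=1 g=0 d=0 clk=1
t9.Δ1 h=1 a=1 g=0 d=0 clk=0
t10.Δ0 h=1 a=1 g=0 d=0 clk=0
t10.Δ1 h=1 a=1 g=0 d=0 clk=1
t10.Δ2 h=1 a=1 g=1 d=0 clk=1
t10.Δ3 h=1 a=1 g=1 d=1 clk=1
t11.Δ0 h=1 a=1 g=1 d=1 clk=1
t11.Δ1 h=1 a=1 g=1 d=1 clk=0
t12.Δ0 h=1 a=1 g=1 d=1 clk=0
t12.Δ1 h=1 a=1 g=1 d=1 clk=1
t12.Δ2 h=1 a=1 g=0 d=1 clk=1
t12.Δ3 h=1 a=1 g=0 d=0 clk=1
t13.Δ0 h=1 a=1 g=0 d=0 clk=1
t13.Δ1 h=1 a=1 g=0 d=0 clk=0
t14.Δ0 h=1 a=1 g=0 d=0 clk=0
t14.Δ1 h=1 a=1 g=0 d=0 clk=1
t14.Δ2 h=1 a=1 g=1 d=0 clk=1
t14.Δ3 h=1 a=1 g=1 d=1 clk=1
t15.Δ0 h=1 a=1 g=1 d=1 clk=1
t15.Δ1 h=1 a=1 g=1 d=1 clk=0
t16.Δ0 h=1 a=1 g=1 d=1 clk=0
t16.Δ1 h=1 a=1 g=1 d=1 clk=1
t16.Δ2 h=1 a=1 g=0 d=1 clk=1
t16.Δ3 h=1 a=1 g=0 d=0 clk=1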